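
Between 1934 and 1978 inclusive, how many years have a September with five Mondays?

13

September has 30 days; it has five Mondays when Monday falls among the first (month-length − 28) days — i.e. when September 1 is one of Monday/Sunday.
September 1 by year: 1934:Sat 1935:Sun✓ 1936:Tue 1937:Wed 1938:Thu 1939:Fri 1940:Sun✓ 1941:Mon✓ 1942:Tue 1943:Wed 1944:Fri 1945:Sat 1946:Sun✓ 1947:Mon✓ 1948:Wed …(15 more)… 1964:Tue 1965:Wed 1966:Thu 1967:Fri 1968:Sun✓ 1969:Mon✓ 1970:Tue 1971:Wed 1972:Fri 1973:Sat 1974:Sun✓ 1975:Mon✓ 1976:Wed 1977:Thu 1978:Fri
Years with five Mondays: 1935, 1940, 1941, 1946, 1947, 1952, 1957, 1958, 1963, 1968, 1969, 1974, 1975 → 13.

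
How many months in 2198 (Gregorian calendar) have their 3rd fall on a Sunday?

1

Check the 3rd of each month of 2198: Jan 3: Wed, Feb 3: Sat, Mar 3: Sat, Apr 3: Tue, May 3: Thu, Jun 3: Sun, Jul 3: Tue, Aug 3: Fri, Sep 3: Mon, Oct 3: Wed, Nov 3: Sat, Dec 3: Mon.
Sunday occurs in June — 1 month.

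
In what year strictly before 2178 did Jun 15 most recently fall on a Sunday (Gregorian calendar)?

From one year to the next, a fixed date's weekday advances by 1, or by 2 when a Feb 29 lies between the two dates.
2178: June 15 is Monday.
2177: Sunday (−1)
Jun 15 falls on a Sunday in 2177.

2177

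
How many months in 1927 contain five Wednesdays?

A month of length L has five Wednesdays iff its first Wednesday is on day ≤ L−28 (so day 1–3 in a 31-day month, 1–2 in a 30-day month, day 1 in a leap February).
Checking each month of 1927: Jan starts Sat (31d); Feb starts Tue (28d); Mar starts Tue (31d) ✓; Apr starts Fri (30d); May starts Sun (31d); Jun starts Wed (30d) ✓; Jul starts Fri (31d); Aug starts Mon (31d) ✓; Sep starts Thu (30d); Oct starts Sat (31d); Nov starts Tue (30d) ✓; Dec starts Thu (31d).
Five-Wednesday months: March, June, August, November → 4.

4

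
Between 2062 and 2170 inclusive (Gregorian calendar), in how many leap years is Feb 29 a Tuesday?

Leap years in 2062–2170: 26 of them.
Feb 29 weekday advances by 5 (mod 7) from one leap year to the next four years later (or differs when a century non-leap intervenes).
Leap-day weekdays: 2064:Fri 2068:Wed 2072:Mon 2076:Sat 2080:Thu 2084:Tue✓ 2088:Sun 2092:Fri 2096:Wed 2104:Fri 2108:Wed 2112:Mon 2116:Sat 2120:Thu 2124:Tue✓ 2128:Sun 2132:Fri 2136:Wed 2140:Mon 2144:Sat 2148:Thu 2152:Tue✓ 2156:Sun 2160:Fri 2164:Wed 2168:Mon
Tuesday: 2084, 2124, 2152 → 3.

3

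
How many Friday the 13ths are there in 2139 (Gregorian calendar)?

Check the 13th of each month of 2139: Jan 13: Tue, Feb 13: Fri, Mar 13: Fri, Apr 13: Mon, May 13: Wed, Jun 13: Sat, Jul 13: Mon, Aug 13: Thu, Sep 13: Sun, Oct 13: Tue, Nov 13: Fri, Dec 13: Sun.
Friday occurs in February, March, November — 3 months.

3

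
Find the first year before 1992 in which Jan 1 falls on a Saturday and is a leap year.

1972

Jan 1 advances by 2 weekdays after a leap year and by 1 after a common year.
1992: Jan 1 is Wednesday (leap).
1991: Tuesday
1990: Monday
1989: Sunday
1988: Friday (leap)
1987: Thursday
1986: Wednesday
1985: Tuesday
1984: Sunday (leap)
1983: Saturday
1982: Friday
1981: Thursday
1980: Tuesday (leap)
1979: Monday
1978: Sunday
1977: Saturday
1976: Thursday (leap)
1975: Wednesday
1974: Tuesday
1973: Monday
1972: Saturday (leap)
1972 begins on a Saturday and is a leap year.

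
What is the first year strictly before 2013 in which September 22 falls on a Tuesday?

From one year to the next, a fixed date's weekday advances by 1, or by 2 when a Feb 29 lies between the two dates.
2013: September 22 is Sunday.
2012: Saturday (−1)
2011: Thursday (−2)
2010: Wednesday (−1)
2009: Tuesday (−1)
September 22 falls on a Tuesday in 2009.

2009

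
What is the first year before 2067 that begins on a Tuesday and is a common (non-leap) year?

Jan 1 advances by 2 weekdays after a leap year and by 1 after a common year.
2067: Jan 1 is Saturday.
2066: Friday
2065: Thursday
2064: Tuesday (leap)
2063: Monday
2062: Sunday
2061: Saturday
2060: Thursday (leap)
2059: Wednesday
2058: Tuesday
2058 begins on a Tuesday and is a common year.

2058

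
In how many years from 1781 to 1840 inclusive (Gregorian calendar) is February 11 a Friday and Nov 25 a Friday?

Check each year's weekday for February 11 and Nov 25:
  1781: Sun/Sun  1782: Mon/Mon  1783: Tue/Tue  1784: Wed/Thu  1785: Fri/Fri ✓  1786: Sat/Sat  1787: Sun/Sun  1788: Mon/Tue  1789: Wed/Wed  1790: Thu/Thu  1791: Fri/Fri ✓  1792: Sat/Sun  1793: Mon/Mon  1794: Tue/Tue  …(32 more)…  1827: Sun/Sun  1828: Mon/Tue  1829: Wed/Wed  1830: Thu/Thu  1831: Fri/Fri ✓  1832: Sat/Sun  1833: Mon/Mon  1834: Tue/Tue  1835: Wed/Wed  1836: Thu/Fri  1837: Sat/Sat  1838: Sun/Sun  1839: Mon/Mon  1840: Tue/Wed
Both conditions hold in: 1785, 1791, 1803, 1814, 1825, 1831 — 6.

6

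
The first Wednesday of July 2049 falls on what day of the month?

July 1, 2049 is a Thursday, so the first Wednesday is the 7th.
The first Wednesday is 7 + 0 = 7.

7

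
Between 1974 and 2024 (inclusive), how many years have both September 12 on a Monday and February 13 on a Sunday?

Check each year's weekday for September 12 and February 13:
  1974: Thu/Wed  1975: Fri/Thu  1976: Sun/Fri  1977: Mon/Sun ✓  1978: Tue/Mon  1979: Wed/Tue  1980: Fri/Wed  1981: Sat/Fri  1982: Sun/Sat  1983: Mon/Sun ✓  1984: Wed/Mon  1985: Thu/Wed  1986: Fri/Thu  1987: Sat/Fri  …(23 more)…  2011: Mon/Sun ✓  2012: Wed/Mon  2013: Thu/Wed  2014: Fri/Thu  2015: Sat/Fri  2016: Mon/Sat  2017: Tue/Mon  2018: Wed/Tue  2019: Thu/Wed  2020: Sat/Thu  2021: Sun/Sat  2022: Mon/Sun ✓  2023: Tue/Mon  2024: Thu/Tue
Both conditions hold in: 1977, 1983, 1994, 2005, 2011, 2022 — 6.

6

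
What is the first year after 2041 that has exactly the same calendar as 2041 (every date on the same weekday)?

Two years share a calendar iff Jan 1 falls on the same weekday and both are leap or both are common. 2041: Jan 1 is Tuesday, common year.
2042: Jan 1 Wednesday, common
2043: Jan 1 Thursday, common
2044: Jan 1 Friday, leap
2045: Jan 1 Sunday, common
2046: Jan 1 Monday, common
2047: Jan 1 Tuesday, common
2047 matches on both conditions.

2047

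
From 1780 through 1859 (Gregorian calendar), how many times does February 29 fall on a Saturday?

2

Leap years in 1780–1859: 19 of them.
Feb 29 weekday advances by 5 (mod 7) from one leap year to the next four years later (or differs when a century non-leap intervenes).
Leap-day weekdays: 1780:Tue 1784:Sun 1788:Fri 1792:Wed 1796:Mon 1804:Wed 1808:Mon 1812:Sat✓ 1816:Thu 1820:Tue 1824:Sun 1828:Fri 1832:Wed 1836:Mon 1840:Sat✓ 1844:Thu 1848:Tue 1852:Sun 1856:Fri
Saturday: 1812, 1840 → 2.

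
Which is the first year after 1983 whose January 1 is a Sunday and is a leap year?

1984

Jan 1 advances by 2 weekdays after a leap year and by 1 after a common year.
1983: Jan 1 is Saturday.
1984: Sunday (leap)
1984 begins on a Sunday and is a leap year.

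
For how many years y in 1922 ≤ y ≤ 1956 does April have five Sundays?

11

April has 30 days; it has five Sundays when Sunday falls among the first (month-length − 28) days — i.e. when April 1 is one of Sunday/Saturday.
April 1 by year: 1922:Sat✓ 1923:Sun✓ 1924:Tue 1925:Wed 1926:Thu 1927:Fri 1928:Sun✓ 1929:Mon 1930:Tue 1931:Wed 1932:Fri 1933:Sat✓ 1934:Sun✓ 1935:Mon 1936:Wed …(5 more)… 1942:Wed 1943:Thu 1944:Sat✓ 1945:Sun✓ 1946:Mon 1947:Tue 1948:Thu 1949:Fri 1950:Sat✓ 1951:Sun✓ 1952:Tue 1953:Wed 1954:Thu 1955:Fri 1956:Sun✓
Years with five Sundays: 1922, 1923, 1928, 1933, 1934, 1939, 1944, 1945, 1950, 1951, 1956 → 11.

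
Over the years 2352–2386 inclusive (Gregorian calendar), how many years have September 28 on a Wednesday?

5

Track September 28's weekday year by year (advancing +1, or +2 across a Feb 29):
  2352: Sun  2353: Mon (+1)  2354: Tue (+1)  2355: Wed (+1) ✓  2356: Fri (+2)
  2357: Sat (+1)  2358: Sun (+1)  2359: Mon (+1)  2360: Wed (+2) ✓  2361: Thu (+1)
  2362: Fri (+1)  2363: Sat (+1)  2364: Mon (+2)  2365: Tue (+1)  … (7 more years) …
  2373: Fri (+1)  2374: Sat (+1)  2375: Sun (+1)  2376: Tue (+2)  2377: Wed (+1) ✓
  2378: Thu (+1)  2379: Fri (+1)  2380: Sun (+2)  2381: Mon (+1)  2382: Tue (+1)
  2383: Wed (+1) ✓  2384: Fri (+2)  2385: Sat (+1)  2386: Sun (+1)
Wednesday years: 2355, 2360, 2366, 2377, 2383 — 5 in total.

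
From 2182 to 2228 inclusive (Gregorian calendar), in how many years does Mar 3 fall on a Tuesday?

Track Mar 3's weekday year by year (advancing +1, or +2 across a Feb 29):
  2182: Sun  2183: Mon (+1)  2184: Wed (+2)  2185: Thu (+1)  2186: Fri (+1)
  2187: Sat (+1)  2188: Mon (+2)  2189: Tue (+1) ✓  2190: Wed (+1)  2191: Thu (+1)
  2192: Sat (+2)  2193: Sun (+1)  2194: Mon (+1)  2195: Tue (+1) ✓  … (19 more years) …
  2215: Fri (+1)  2216: Sun (+2)  2217: Mon (+1)  2218: Tue (+1) ✓  2219: Wed (+1)
  2220: Fri (+2)  2221: Sat (+1)  2222: Sun (+1)  2223: Mon (+1)  2224: Wed (+2)
  2225: Thu (+1)  2226: Fri (+1)  2227: Sat (+1)  2228: Mon (+2)
Tuesday years: 2189, 2195, 2201, 2207, 2212, 2218 — 6 in total.

6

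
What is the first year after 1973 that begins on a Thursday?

Jan 1 advances by 2 weekdays after a leap year and by 1 after a common year.
1973: Jan 1 is Monday.
1974: Tuesday
1975: Wednesday
1976: Thursday (leap)
1976 begins on a Thursday

1976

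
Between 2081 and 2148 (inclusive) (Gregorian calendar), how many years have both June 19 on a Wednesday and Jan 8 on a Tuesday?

Check each year's weekday for June 19 and Jan 8:
  2081: Thu/Wed  2082: Fri/Thu  2083: Sat/Fri  2084: Mon/Sat  2085: Tue/Mon  2086: Wed/Tue ✓  2087: Thu/Wed  2088: Sat/Thu  2089: Sun/Sat  2090: Mon/Sun  2091: Tue/Mon  2092: Thu/Tue  2093: Fri/Thu  2094: Sat/Fri  …(40 more)…  2135: Sun/Sat  2136: Tue/Sun  2137: Wed/Tue ✓  2138: Thu/Wed  2139: Fri/Thu  2140: Sun/Fri  2141: Mon/Sun  2142: Tue/Mon  2143: Wed/Tue ✓  2144: Fri/Wed  2145: Sat/Fri  2146: Sun/Sat  2147: Mon/Sun  2148: Wed/Mon
Both conditions hold in: 2086, 2097, 2109, 2115, 2126, 2137, 2143 — 7.

7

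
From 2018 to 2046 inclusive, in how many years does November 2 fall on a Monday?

4

Track November 2's weekday year by year (advancing +1, or +2 across a Feb 29):
  2018: Fri  2019: Sat (+1)  2020: Mon (+2) ✓  2021: Tue (+1)  2022: Wed (+1)
  2023: Thu (+1)  2024: Sat (+2)  2025: Sun (+1)  2026: Mon (+1) ✓  2027: Tue (+1)
  2028: Thu (+2)  2029: Fri (+1)  2030: Sat (+1)  2031: Sun (+1)  2032: Tue (+2)
  2033: Wed (+1)  2034: Thu (+1)  2035: Fri (+1)  2036: Sun (+2)  2037: Mon (+1) ✓
  2038: Tue (+1)  2039: Wed (+1)  2040: Fri (+2)  2041: Sat (+1)  2042: Sun (+1)
  2043: Mon (+1) ✓  2044: Wed (+2)  2045: Thu (+1)  2046: Fri (+1)
Monday years: 2020, 2026, 2037, 2043 — 4 in total.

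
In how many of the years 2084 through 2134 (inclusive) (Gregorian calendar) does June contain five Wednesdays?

June has 30 days; it has five Wednesdays when Wednesday falls among the first (month-length − 28) days — i.e. when June 1 is one of Wednesday/Tuesday.
June 1 by year: 2084:Thu 2085:Fri 2086:Sat 2087:Sun 2088:Tue✓ 2089:Wed✓ 2090:Thu 2091:Fri 2092:Sun 2093:Mon 2094:Tue✓ 2095:Wed✓ 2096:Fri 2097:Sat 2098:Sun …(21 more)… 2120:Sat 2121:Sun 2122:Mon 2123:Tue✓ 2124:Thu 2125:Fri 2126:Sat 2127:Sun 2128:Tue✓ 2129:Wed✓ 2130:Thu 2131:Fri 2132:Sun 2133:Mon 2134:Tue✓
Years with five Wednesdays: 2088, 2089, 2094, 2095, 2100, 2101, 2106, 2107, 2112, 2117, 2118, 2123, 2128, 2129, 2134 → 15.

15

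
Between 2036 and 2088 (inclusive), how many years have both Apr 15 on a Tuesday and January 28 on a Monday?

2

Check each year's weekday for Apr 15 and January 28:
  2036: Tue/Mon ✓  2037: Wed/Wed  2038: Thu/Thu  2039: Fri/Fri  2040: Sun/Sat  2041: Mon/Mon  2042: Tue/Tue  2043: Wed/Wed  2044: Fri/Thu  2045: Sat/Sat  2046: Sun/Sun  2047: Mon/Mon  2048: Wed/Tue  2049: Thu/Thu  …(25 more)…  2075: Mon/Mon  2076: Wed/Tue  2077: Thu/Thu  2078: Fri/Fri  2079: Sat/Sat  2080: Mon/Sun  2081: Tue/Tue  2082: Wed/Wed  2083: Thu/Thu  2084: Sat/Fri  2085: Sun/Sun  2086: Mon/Mon  2087: Tue/Tue  2088: Thu/Wed
Both conditions hold in: 2036, 2064 — 2.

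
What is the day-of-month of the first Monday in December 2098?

December 1, 2098 is a Monday, so the first Monday is the 1st.
The first Monday is 1 + 0 = 1.

1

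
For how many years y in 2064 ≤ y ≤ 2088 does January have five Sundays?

10

January has 31 days; it has five Sundays when Sunday falls among the first (month-length − 28) days — i.e. when January 1 is one of Sunday/Saturday/Friday.
January 1 by year: 2064:Tue 2065:Thu 2066:Fri✓ 2067:Sat✓ 2068:Sun✓ 2069:Tue 2070:Wed 2071:Thu 2072:Fri✓ 2073:Sun✓ 2074:Mon 2075:Tue 2076:Wed 2077:Fri✓ 2078:Sat✓ 2079:Sun✓ 2080:Mon 2081:Wed 2082:Thu 2083:Fri✓ 2084:Sat✓ 2085:Mon 2086:Tue 2087:Wed 2088:Thu
Years with five Sundays: 2066, 2067, 2068, 2072, 2073, 2077, 2078, 2079, 2083, 2084 → 10.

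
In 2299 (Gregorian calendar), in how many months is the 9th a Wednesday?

Check the 9th of each month of 2299: Jan 9: Mon, Feb 9: Thu, Mar 9: Thu, Apr 9: Sun, May 9: Tue, Jun 9: Fri, Jul 9: Sun, Aug 9: Wed, Sep 9: Sat, Oct 9: Mon, Nov 9: Thu, Dec 9: Sat.
Wednesday occurs in August — 1 month.

1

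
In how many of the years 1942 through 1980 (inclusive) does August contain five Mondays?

16

August has 31 days; it has five Mondays when Monday falls among the first (month-length − 28) days — i.e. when August 1 is one of Monday/Sunday/Saturday.
August 1 by year: 1942:Sat✓ 1943:Sun✓ 1944:Tue 1945:Wed 1946:Thu 1947:Fri 1948:Sun✓ 1949:Mon✓ 1950:Tue 1951:Wed 1952:Fri 1953:Sat✓ 1954:Sun✓ 1955:Mon✓ 1956:Wed …(9 more)… 1966:Mon✓ 1967:Tue 1968:Thu 1969:Fri 1970:Sat✓ 1971:Sun✓ 1972:Tue 1973:Wed 1974:Thu 1975:Fri 1976:Sun✓ 1977:Mon✓ 1978:Tue 1979:Wed 1980:Fri
Years with five Mondays: 1942, 1943, 1948, 1949, 1953, 1954, 1955, 1959, 1960, 1964, 1965, 1966, 1970, 1971, 1976, 1977 → 16.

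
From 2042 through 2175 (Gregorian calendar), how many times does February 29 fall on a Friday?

5

Leap years in 2042–2175: 32 of them.
Feb 29 weekday advances by 5 (mod 7) from one leap year to the next four years later (or differs when a century non-leap intervenes).
Leap-day weekdays: 2044:Mon 2048:Sat 2052:Thu 2056:Tue 2060:Sun 2064:Fri✓ 2068:Wed 2072:Mon 2076:Sat 2080:Thu 2084:Tue 2088:Sun 2092:Fri✓ …(6 more)… 2124:Tue 2128:Sun 2132:Fri✓ 2136:Wed 2140:Mon 2144:Sat 2148:Thu 2152:Tue 2156:Sun 2160:Fri✓ 2164:Wed 2168:Mon 2172:Sat
Friday: 2064, 2092, 2104, 2132, 2160 → 5.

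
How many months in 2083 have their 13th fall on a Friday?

1

Check the 13th of each month of 2083: Jan 13: Wed, Feb 13: Sat, Mar 13: Sat, Apr 13: Tue, May 13: Thu, Jun 13: Sun, Jul 13: Tue, Aug 13: Fri, Sep 13: Mon, Oct 13: Wed, Nov 13: Sat, Dec 13: Mon.
Friday occurs in August — 1 month.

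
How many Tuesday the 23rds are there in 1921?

1

Check the 23rd of each month of 1921: Jan 23: Sun, Feb 23: Wed, Mar 23: Wed, Apr 23: Sat, May 23: Mon, Jun 23: Thu, Jul 23: Sat, Aug 23: Tue, Sep 23: Fri, Oct 23: Sun, Nov 23: Wed, Dec 23: Fri.
Tuesday occurs in August — 1 month.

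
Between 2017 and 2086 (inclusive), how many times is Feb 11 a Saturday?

Track Feb 11's weekday year by year (advancing +1, or +2 across a Feb 29):
  2017: Sat ✓  2018: Sun (+1)  2019: Mon (+1)  2020: Tue (+1)  2021: Thu (+2)
  2022: Fri (+1)  2023: Sat (+1) ✓  2024: Sun (+1)  2025: Tue (+2)  2026: Wed (+1)
  2027: Thu (+1)  2028: Fri (+1)  2029: Sun (+2)  2030: Mon (+1)  … (42 more years) …
  2073: Sat (+2) ✓  2074: Sun (+1)  2075: Mon (+1)  2076: Tue (+1)  2077: Thu (+2)
  2078: Fri (+1)  2079: Sat (+1) ✓  2080: Sun (+1)  2081: Tue (+2)  2082: Wed (+1)
  2083: Thu (+1)  2084: Fri (+1)  2085: Sun (+2)  2086: Mon (+1)
Saturday years: 2017, 2023, 2034, 2040, 2045, 2051, 2062, 2068, 2073, 2079 — 10 in total.

10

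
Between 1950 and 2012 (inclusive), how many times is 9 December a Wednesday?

9

Track 9 December's weekday year by year (advancing +1, or +2 across a Feb 29):
  1950: Sat  1951: Sun (+1)  1952: Tue (+2)  1953: Wed (+1) ✓  1954: Thu (+1)
  1955: Fri (+1)  1956: Sun (+2)  1957: Mon (+1)  1958: Tue (+1)  1959: Wed (+1) ✓
  1960: Fri (+2)  1961: Sat (+1)  1962: Sun (+1)  1963: Mon (+1)  … (35 more years) …
  1999: Thu (+1)  2000: Sat (+2)  2001: Sun (+1)  2002: Mon (+1)  2003: Tue (+1)
  2004: Thu (+2)  2005: Fri (+1)  2006: Sat (+1)  2007: Sun (+1)  2008: Tue (+2)
  2009: Wed (+1) ✓  2010: Thu (+1)  2011: Fri (+1)  2012: Sun (+2)
Wednesday years: 1953, 1959, 1964, 1970, 1981, 1987, 1992, 1998, 2009 — 9 in total.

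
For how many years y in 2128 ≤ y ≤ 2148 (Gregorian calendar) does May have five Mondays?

May has 31 days; it has five Mondays when Monday falls among the first (month-length − 28) days — i.e. when May 1 is one of Monday/Sunday/Saturday.
May 1 by year: 2128:Sat✓ 2129:Sun✓ 2130:Mon✓ 2131:Tue 2132:Thu 2133:Fri 2134:Sat✓ 2135:Sun✓ 2136:Tue 2137:Wed 2138:Thu 2139:Fri 2140:Sun✓ 2141:Mon✓ 2142:Tue 2143:Wed 2144:Fri 2145:Sat✓ 2146:Sun✓ 2147:Mon✓ 2148:Wed
Years with five Mondays: 2128, 2129, 2130, 2134, 2135, 2140, 2141, 2145, 2146, 2147 → 10.

10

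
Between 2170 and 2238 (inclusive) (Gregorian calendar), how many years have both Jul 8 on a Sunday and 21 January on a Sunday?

8

Check each year's weekday for Jul 8 and 21 January:
  2170: Sun/Sun ✓  2171: Mon/Mon  2172: Wed/Tue  2173: Thu/Thu  2174: Fri/Fri  2175: Sat/Sat  2176: Mon/Sun  2177: Tue/Tue  2178: Wed/Wed  2179: Thu/Thu  2180: Sat/Fri  2181: Sun/Sun ✓  2182: Mon/Mon  2183: Tue/Tue  …(41 more)…  2225: Fri/Fri  2226: Sat/Sat  2227: Sun/Sun ✓  2228: Tue/Mon  2229: Wed/Wed  2230: Thu/Thu  2231: Fri/Fri  2232: Sun/Sat  2233: Mon/Mon  2234: Tue/Tue  2235: Wed/Wed  2236: Fri/Thu  2237: Sat/Sat  2238: Sun/Sun ✓
Both conditions hold in: 2170, 2181, 2187, 2198, 2210, 2221, 2227, 2238 — 8.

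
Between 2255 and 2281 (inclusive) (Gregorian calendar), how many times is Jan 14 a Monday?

Track Jan 14's weekday year by year (advancing +1, or +2 across a Feb 29):
  2255: Sun  2256: Mon (+1) ✓  2257: Wed (+2)  2258: Thu (+1)  2259: Fri (+1)
  2260: Sat (+1)  2261: Mon (+2) ✓  2262: Tue (+1)  2263: Wed (+1)  2264: Thu (+1)
  2265: Sat (+2)  2266: Sun (+1)  2267: Mon (+1) ✓  2268: Tue (+1)  2269: Thu (+2)
  2270: Fri (+1)  2271: Sat (+1)  2272: Sun (+1)  2273: Tue (+2)  2274: Wed (+1)
  2275: Thu (+1)  2276: Fri (+1)  2277: Sun (+2)  2278: Mon (+1) ✓  2279: Tue (+1)
  2280: Wed (+1)  2281: Fri (+2)
Monday years: 2256, 2261, 2267, 2278 — 4 in total.

4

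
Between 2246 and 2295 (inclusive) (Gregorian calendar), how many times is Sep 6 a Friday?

Track Sep 6's weekday year by year (advancing +1, or +2 across a Feb 29):
  2246: Sun  2247: Mon (+1)  2248: Wed (+2)  2249: Thu (+1)  2250: Fri (+1) ✓
  2251: Sat (+1)  2252: Mon (+2)  2253: Tue (+1)  2254: Wed (+1)  2255: Thu (+1)
  2256: Sat (+2)  2257: Sun (+1)  2258: Mon (+1)  2259: Tue (+1)  … (22 more years) …
  2282: Wed (+1)  2283: Thu (+1)  2284: Sat (+2)  2285: Sun (+1)  2286: Mon (+1)
  2287: Tue (+1)  2288: Thu (+2)  2289: Fri (+1) ✓  2290: Sat (+1)  2291: Sun (+1)
  2292: Tue (+2)  2293: Wed (+1)  2294: Thu (+1)  2295: Fri (+1) ✓
Friday years: 2250, 2261, 2267, 2272, 2278, 2289, 2295 — 7 in total.

7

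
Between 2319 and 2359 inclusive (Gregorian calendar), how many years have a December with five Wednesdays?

December has 31 days; it has five Wednesdays when Wednesday falls among the first (month-length − 28) days — i.e. when December 1 is one of Wednesday/Tuesday/Monday.
December 1 by year: 2319:Mon✓ 2320:Wed✓ 2321:Thu 2322:Fri 2323:Sat 2324:Mon✓ 2325:Tue✓ 2326:Wed✓ 2327:Thu 2328:Sat 2329:Sun 2330:Mon✓ 2331:Tue✓ 2332:Thu 2333:Fri …(11 more)… 2345:Sat 2346:Sun 2347:Mon✓ 2348:Wed✓ 2349:Thu 2350:Fri 2351:Sat 2352:Mon✓ 2353:Tue✓ 2354:Wed✓ 2355:Thu 2356:Sat 2357:Sun 2358:Mon✓ 2359:Tue✓
Years with five Wednesdays: 2319, 2320, 2324, 2325, 2326, 2330, 2331, 2336, 2337, 2341, 2342, 2343, 2347, 2348, 2352, 2353, 2354, 2358, 2359 → 19.

19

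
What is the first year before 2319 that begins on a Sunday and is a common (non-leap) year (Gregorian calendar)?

Jan 1 advances by 2 weekdays after a leap year and by 1 after a common year.
2319: Jan 1 is Wednesday.
2318: Tuesday
2317: Monday
2316: Saturday (leap)
2315: Friday
2314: Thursday
2313: Wednesday
2312: Monday (leap)
2311: Sunday
2311 begins on a Sunday and is a common year.

2311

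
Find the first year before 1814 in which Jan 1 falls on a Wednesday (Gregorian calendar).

Jan 1 advances by 2 weekdays after a leap year and by 1 after a common year.
1814: Jan 1 is Saturday.
1813: Friday
1812: Wednesday (leap)
1812 begins on a Wednesday

1812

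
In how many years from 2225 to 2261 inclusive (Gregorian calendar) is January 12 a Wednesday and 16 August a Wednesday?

Check each year's weekday for January 12 and 16 August:
  2225: Wed/Tue  2226: Thu/Wed  2227: Fri/Thu  2228: Sat/Sat  2229: Mon/Sun  2230: Tue/Mon  2231: Wed/Tue  2232: Thu/Thu  2233: Sat/Fri  2234: Sun/Sat  2235: Mon/Sun  2236: Tue/Tue  2237: Thu/Wed  2238: Fri/Thu  …(9 more)…  2248: Wed/Wed ✓  2249: Fri/Thu  2250: Sat/Fri  2251: Sun/Sat  2252: Mon/Mon  2253: Wed/Tue  2254: Thu/Wed  2255: Fri/Thu  2256: Sat/Sat  2257: Mon/Sun  2258: Tue/Mon  2259: Wed/Tue  2260: Thu/Thu  2261: Sat/Fri
Both conditions hold in: 2248 — 1.

1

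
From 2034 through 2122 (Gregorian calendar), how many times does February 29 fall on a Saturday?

3

Leap years in 2034–2122: 21 of them.
Feb 29 weekday advances by 5 (mod 7) from one leap year to the next four years later (or differs when a century non-leap intervenes).
Leap-day weekdays: 2036:Fri 2040:Wed 2044:Mon 2048:Sat✓ 2052:Thu 2056:Tue 2060:Sun 2064:Fri 2068:Wed 2072:Mon 2076:Sat✓ 2080:Thu 2084:Tue 2088:Sun 2092:Fri 2096:Wed 2104:Fri 2108:Wed 2112:Mon 2116:Sat✓ 2120:Thu
Saturday: 2048, 2076, 2116 → 3.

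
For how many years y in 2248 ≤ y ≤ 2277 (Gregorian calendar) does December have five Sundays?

14

December has 31 days; it has five Sundays when Sunday falls among the first (month-length − 28) days — i.e. when December 1 is one of Sunday/Saturday/Friday.
December 1 by year: 2248:Fri✓ 2249:Sat✓ 2250:Sun✓ 2251:Mon 2252:Wed 2253:Thu 2254:Fri✓ 2255:Sat✓ 2256:Mon 2257:Tue 2258:Wed 2259:Thu 2260:Sat✓ 2261:Sun✓ 2262:Mon 2263:Tue 2264:Thu 2265:Fri✓ 2266:Sat✓ 2267:Sun✓ 2268:Tue 2269:Wed 2270:Thu 2271:Fri✓ 2272:Sun✓ 2273:Mon 2274:Tue 2275:Wed 2276:Fri✓ 2277:Sat✓
Years with five Sundays: 2248, 2249, 2250, 2254, 2255, 2260, 2261, 2265, 2266, 2267, 2271, 2272, 2276, 2277 → 14.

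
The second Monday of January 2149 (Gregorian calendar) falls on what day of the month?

January 1, 2149 is a Wednesday, so the first Monday is the 6th.
The second Monday is 6 + 7 = 13.

13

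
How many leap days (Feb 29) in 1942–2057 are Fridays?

4

Leap years in 1942–2057: 29 of them.
Feb 29 weekday advances by 5 (mod 7) from one leap year to the next four years later (or differs when a century non-leap intervenes).
Leap-day weekdays: 1944:Tue 1948:Sun 1952:Fri✓ 1956:Wed 1960:Mon 1964:Sat 1968:Thu 1972:Tue 1976:Sun 1980:Fri✓ 1984:Wed 1988:Mon 1992:Sat …(3 more)… 2008:Fri✓ 2012:Wed 2016:Mon 2020:Sat 2024:Thu 2028:Tue 2032:Sun 2036:Fri✓ 2040:Wed 2044:Mon 2048:Sat 2052:Thu 2056:Tue
Friday: 1952, 1980, 2008, 2036 → 4.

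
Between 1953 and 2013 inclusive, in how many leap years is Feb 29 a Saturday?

Leap years in 1953–2013: 15 of them.
Feb 29 weekday advances by 5 (mod 7) from one leap year to the next four years later (or differs when a century non-leap intervenes).
Leap-day weekdays: 1956:Wed 1960:Mon 1964:Sat✓ 1968:Thu 1972:Tue 1976:Sun 1980:Fri 1984:Wed 1988:Mon 1992:Sat✓ 1996:Thu 2000:Tue 2004:Sun 2008:Fri 2012:Wed
Saturday: 1964, 1992 → 2.

2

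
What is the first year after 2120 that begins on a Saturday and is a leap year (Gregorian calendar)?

Jan 1 advances by 2 weekdays after a leap year and by 1 after a common year.
2120: Jan 1 is Monday (leap).
2121: Wednesday
2122: Thursday
2123: Friday
2124: Saturday (leap)
2124 begins on a Saturday and is a leap year.

2124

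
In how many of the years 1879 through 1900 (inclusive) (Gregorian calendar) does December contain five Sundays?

December has 31 days; it has five Sundays when Sunday falls among the first (month-length − 28) days — i.e. when December 1 is one of Sunday/Saturday/Friday.
December 1 by year: 1879:Mon 1880:Wed 1881:Thu 1882:Fri✓ 1883:Sat✓ 1884:Mon 1885:Tue 1886:Wed 1887:Thu 1888:Sat✓ 1889:Sun✓ 1890:Mon 1891:Tue 1892:Thu 1893:Fri✓ 1894:Sat✓ 1895:Sun✓ 1896:Tue 1897:Wed 1898:Thu 1899:Fri✓ 1900:Sat✓
Years with five Sundays: 1882, 1883, 1888, 1889, 1893, 1894, 1895, 1899, 1900 → 9.

9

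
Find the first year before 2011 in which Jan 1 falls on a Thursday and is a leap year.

Jan 1 advances by 2 weekdays after a leap year and by 1 after a common year.
2011: Jan 1 is Saturday.
2010: Friday
2009: Thursday
2008: Tuesday (leap)
2007: Monday
2006: Sunday
2005: Saturday
2004: Thursday (leap)
2004 begins on a Thursday and is a leap year.

2004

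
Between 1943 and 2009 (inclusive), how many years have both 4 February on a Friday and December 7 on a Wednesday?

Check each year's weekday for 4 February and December 7:
  1943: Thu/Tue  1944: Fri/Thu  1945: Sun/Fri  1946: Mon/Sat  1947: Tue/Sun  1948: Wed/Tue  1949: Fri/Wed ✓  1950: Sat/Thu  1951: Sun/Fri  1952: Mon/Sun  1953: Wed/Mon  1954: Thu/Tue  1955: Fri/Wed ✓  1956: Sat/Fri  …(39 more)…  1996: Sun/Sat  1997: Tue/Sun  1998: Wed/Mon  1999: Thu/Tue  2000: Fri/Thu  2001: Sun/Fri  2002: Mon/Sat  2003: Tue/Sun  2004: Wed/Tue  2005: Fri/Wed ✓  2006: Sat/Thu  2007: Sun/Fri  2008: Mon/Sun  2009: Wed/Mon
Both conditions hold in: 1949, 1955, 1966, 1977, 1983, 1994, 2005 — 7.

7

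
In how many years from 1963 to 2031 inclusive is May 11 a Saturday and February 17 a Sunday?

8

Check each year's weekday for May 11 and February 17:
  1963: Sat/Sun ✓  1964: Mon/Mon  1965: Tue/Wed  1966: Wed/Thu  1967: Thu/Fri  1968: Sat/Sat  1969: Sun/Mon  1970: Mon/Tue  1971: Tue/Wed  1972: Thu/Thu  1973: Fri/Sat  1974: Sat/Sun ✓  1975: Sun/Mon  1976: Tue/Tue  …(41 more)…  2018: Fri/Sat  2019: Sat/Sun ✓  2020: Mon/Mon  2021: Tue/Wed  2022: Wed/Thu  2023: Thu/Fri  2024: Sat/Sat  2025: Sun/Mon  2026: Mon/Tue  2027: Tue/Wed  2028: Thu/Thu  2029: Fri/Sat  2030: Sat/Sun ✓  2031: Sun/Mon
Both conditions hold in: 1963, 1974, 1985, 1991, 2002, 2013, 2019, 2030 — 8.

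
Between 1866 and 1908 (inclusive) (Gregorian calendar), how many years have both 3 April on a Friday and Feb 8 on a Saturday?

3

Check each year's weekday for 3 April and Feb 8:
  1866: Tue/Thu  1867: Wed/Fri  1868: Fri/Sat ✓  1869: Sat/Mon  1870: Sun/Tue  1871: Mon/Wed  1872: Wed/Thu  1873: Thu/Sat  1874: Fri/Sun  1875: Sat/Mon  1876: Mon/Tue  1877: Tue/Thu  1878: Wed/Fri  1879: Thu/Sat  …(15 more)…  1895: Wed/Fri  1896: Fri/Sat ✓  1897: Sat/Mon  1898: Sun/Tue  1899: Mon/Wed  1900: Tue/Thu  1901: Wed/Fri  1902: Thu/Sat  1903: Fri/Sun  1904: Sun/Mon  1905: Mon/Wed  1906: Tue/Thu  1907: Wed/Fri  1908: Fri/Sat ✓
Both conditions hold in: 1868, 1896, 1908 — 3.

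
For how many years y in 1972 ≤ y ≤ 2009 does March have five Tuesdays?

15

March has 31 days; it has five Tuesdays when Tuesday falls among the first (month-length − 28) days — i.e. when March 1 is one of Tuesday/Monday/Sunday.
March 1 by year: 1972:Wed 1973:Thu 1974:Fri 1975:Sat 1976:Mon✓ 1977:Tue✓ 1978:Wed 1979:Thu 1980:Sat 1981:Sun✓ 1982:Mon✓ 1983:Tue✓ 1984:Thu 1985:Fri 1986:Sat …(8 more)… 1995:Wed 1996:Fri 1997:Sat 1998:Sun✓ 1999:Mon✓ 2000:Wed 2001:Thu 2002:Fri 2003:Sat 2004:Mon✓ 2005:Tue✓ 2006:Wed 2007:Thu 2008:Sat 2009:Sun✓
Years with five Tuesdays: 1976, 1977, 1981, 1982, 1983, 1987, 1988, 1992, 1993, 1994, 1998, 1999, 2004, 2005, 2009 → 15.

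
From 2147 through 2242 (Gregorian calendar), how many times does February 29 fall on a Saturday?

Leap years in 2147–2242: 23 of them.
Feb 29 weekday advances by 5 (mod 7) from one leap year to the next four years later (or differs when a century non-leap intervenes).
Leap-day weekdays: 2148:Thu 2152:Tue 2156:Sun 2160:Fri 2164:Wed 2168:Mon 2172:Sat✓ 2176:Thu 2180:Tue 2184:Sun 2188:Fri 2192:Wed 2196:Mon 2204:Wed 2208:Mon 2212:Sat✓ 2216:Thu 2220:Tue 2224:Sun 2228:Fri 2232:Wed 2236:Mon 2240:Sat✓
Saturday: 2172, 2212, 2240 → 3.

3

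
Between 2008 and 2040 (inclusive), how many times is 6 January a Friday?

Track 6 January's weekday year by year (advancing +1, or +2 across a Feb 29):
  2008: Sun  2009: Tue (+2)  2010: Wed (+1)  2011: Thu (+1)  2012: Fri (+1) ✓
  2013: Sun (+2)  2014: Mon (+1)  2015: Tue (+1)  2016: Wed (+1)  2017: Fri (+2) ✓
  2018: Sat (+1)  2019: Sun (+1)  2020: Mon (+1)  2021: Wed (+2)  … (5 more years) …
  2027: Wed (+1)  2028: Thu (+1)  2029: Sat (+2)  2030: Sun (+1)  2031: Mon (+1)
  2032: Tue (+1)  2033: Thu (+2)  2034: Fri (+1) ✓  2035: Sat (+1)  2036: Sun (+1)
  2037: Tue (+2)  2038: Wed (+1)  2039: Thu (+1)  2040: Fri (+1) ✓
Friday years: 2012, 2017, 2023, 2034, 2040 — 5 in total.

5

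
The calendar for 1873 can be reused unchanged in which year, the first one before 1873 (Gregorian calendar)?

1862

Two years share a calendar iff Jan 1 falls on the same weekday and both are leap or both are common. 1873: Jan 1 is Wednesday, common year.
1872: Jan 1 Monday, leap
1871: Jan 1 Sunday, common
1870: Jan 1 Saturday, common
1869: Jan 1 Friday, common
1868: Jan 1 Wednesday, leap
1867: Jan 1 Tuesday, common
1866: Jan 1 Monday, common
1865: Jan 1 Sunday, common
1864: Jan 1 Friday, leap
1863: Jan 1 Thursday, common
1862: Jan 1 Wednesday, common
1862 matches on both conditions.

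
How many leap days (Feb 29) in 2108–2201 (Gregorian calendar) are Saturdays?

Leap years in 2108–2201: 23 of them.
Feb 29 weekday advances by 5 (mod 7) from one leap year to the next four years later (or differs when a century non-leap intervenes).
Leap-day weekdays: 2108:Wed 2112:Mon 2116:Sat✓ 2120:Thu 2124:Tue 2128:Sun 2132:Fri 2136:Wed 2140:Mon 2144:Sat✓ 2148:Thu 2152:Tue 2156:Sun 2160:Fri 2164:Wed 2168:Mon 2172:Sat✓ 2176:Thu 2180:Tue 2184:Sun 2188:Fri 2192:Wed 2196:Mon
Saturday: 2116, 2144, 2172 → 3.

3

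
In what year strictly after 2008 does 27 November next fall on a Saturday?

2010

From one year to the next, a fixed date's weekday advances by 1, or by 2 when a Feb 29 lies between the two dates.
2008: November 27 is Thursday.
2009: Friday (+1)
2010: Saturday (+1)
27 November falls on a Saturday in 2010.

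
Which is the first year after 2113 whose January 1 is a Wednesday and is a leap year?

2116

Jan 1 advances by 2 weekdays after a leap year and by 1 after a common year.
2113: Jan 1 is Sunday.
2114: Monday
2115: Tuesday
2116: Wednesday (leap)
2116 begins on a Wednesday and is a leap year.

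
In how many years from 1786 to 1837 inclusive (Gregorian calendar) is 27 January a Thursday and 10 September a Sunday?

Check each year's weekday for 27 January and 10 September:
  1786: Fri/Sun  1787: Sat/Mon  1788: Sun/Wed  1789: Tue/Thu  1790: Wed/Fri  1791: Thu/Sat  1792: Fri/Mon  1793: Sun/Tue  1794: Mon/Wed  1795: Tue/Thu  1796: Wed/Sat  1797: Fri/Sun  1798: Sat/Mon  1799: Sun/Tue  …(24 more)…  1824: Tue/Fri  1825: Thu/Sat  1826: Fri/Sun  1827: Sat/Mon  1828: Sun/Wed  1829: Tue/Thu  1830: Wed/Fri  1831: Thu/Sat  1832: Fri/Mon  1833: Sun/Tue  1834: Mon/Wed  1835: Tue/Thu  1836: Wed/Sat  1837: Fri/Sun
Both conditions hold in: 1820 — 1.

1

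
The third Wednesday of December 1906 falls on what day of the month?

December 1, 1906 is a Saturday, so the first Wednesday is the 5th.
The third Wednesday is 5 + 14 = 19.

19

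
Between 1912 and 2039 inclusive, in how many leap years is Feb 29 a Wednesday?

4

Leap years in 1912–2039: 32 of them.
Feb 29 weekday advances by 5 (mod 7) from one leap year to the next four years later (or differs when a century non-leap intervenes).
Leap-day weekdays: 1912:Thu 1916:Tue 1920:Sun 1924:Fri 1928:Wed✓ 1932:Mon 1936:Sat 1940:Thu 1944:Tue 1948:Sun 1952:Fri 1956:Wed✓ 1960:Mon …(6 more)… 1988:Mon 1992:Sat 1996:Thu 2000:Tue 2004:Sun 2008:Fri 2012:Wed✓ 2016:Mon 2020:Sat 2024:Thu 2028:Tue 2032:Sun 2036:Fri
Wednesday: 1928, 1956, 1984, 2012 → 4.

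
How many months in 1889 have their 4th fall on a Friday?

2

Check the 4th of each month of 1889: Jan 4: Fri, Feb 4: Mon, Mar 4: Mon, Apr 4: Thu, May 4: Sat, Jun 4: Tue, Jul 4: Thu, Aug 4: Sun, Sep 4: Wed, Oct 4: Fri, Nov 4: Mon, Dec 4: Wed.
Friday occurs in January, October — 2 months.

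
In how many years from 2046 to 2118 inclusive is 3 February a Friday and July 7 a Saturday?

Check each year's weekday for 3 February and July 7:
  2046: Sat/Sat  2047: Sun/Sun  2048: Mon/Tue  2049: Wed/Wed  2050: Thu/Thu  2051: Fri/Fri  2052: Sat/Sun  2053: Mon/Mon  2054: Tue/Tue  2055: Wed/Wed  2056: Thu/Fri  2057: Sat/Sat  2058: Sun/Sun  2059: Mon/Mon  …(45 more)…  2105: Tue/Tue  2106: Wed/Wed  2107: Thu/Thu  2108: Fri/Sat ✓  2109: Sun/Sun  2110: Mon/Mon  2111: Tue/Tue  2112: Wed/Thu  2113: Fri/Fri  2114: Sat/Sat  2115: Sun/Sun  2116: Mon/Tue  2117: Wed/Wed  2118: Thu/Thu
Both conditions hold in: 2068, 2096, 2108 — 3.

3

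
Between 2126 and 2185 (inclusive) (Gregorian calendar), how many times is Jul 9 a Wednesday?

Track Jul 9's weekday year by year (advancing +1, or +2 across a Feb 29):
  2126: Tue  2127: Wed (+1) ✓  2128: Fri (+2)  2129: Sat (+1)  2130: Sun (+1)
  2131: Mon (+1)  2132: Wed (+2) ✓  2133: Thu (+1)  2134: Fri (+1)  2135: Sat (+1)
  2136: Mon (+2)  2137: Tue (+1)  2138: Wed (+1) ✓  2139: Thu (+1)  … (32 more years) …
  2172: Thu (+2)  2173: Fri (+1)  2174: Sat (+1)  2175: Sun (+1)  2176: Tue (+2)
  2177: Wed (+1) ✓  2178: Thu (+1)  2179: Fri (+1)  2180: Sun (+2)  2181: Mon (+1)
  2182: Tue (+1)  2183: Wed (+1) ✓  2184: Fri (+2)  2185: Sat (+1)
Wednesday years: 2127, 2132, 2138, 2149, 2155, 2160, 2166, 2177, 2183 — 9 in total.

9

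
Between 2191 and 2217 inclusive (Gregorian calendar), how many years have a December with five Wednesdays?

December has 31 days; it has five Wednesdays when Wednesday falls among the first (month-length − 28) days — i.e. when December 1 is one of Wednesday/Tuesday/Monday.
December 1 by year: 2191:Thu 2192:Sat 2193:Sun 2194:Mon✓ 2195:Tue✓ 2196:Thu 2197:Fri 2198:Sat 2199:Sun 2200:Mon✓ 2201:Tue✓ 2202:Wed✓ 2203:Thu 2204:Sat 2205:Sun 2206:Mon✓ 2207:Tue✓ 2208:Thu 2209:Fri 2210:Sat 2211:Sun 2212:Tue✓ 2213:Wed✓ 2214:Thu 2215:Fri 2216:Sun 2217:Mon✓
Years with five Wednesdays: 2194, 2195, 2200, 2201, 2202, 2206, 2207, 2212, 2213, 2217 → 10.

10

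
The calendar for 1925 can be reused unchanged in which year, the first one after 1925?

1931

Two years share a calendar iff Jan 1 falls on the same weekday and both are leap or both are common. 1925: Jan 1 is Thursday, common year.
1926: Jan 1 Friday, common
1927: Jan 1 Saturday, common
1928: Jan 1 Sunday, leap
1929: Jan 1 Tuesday, common
1930: Jan 1 Wednesday, common
1931: Jan 1 Thursday, common
1931 matches on both conditions.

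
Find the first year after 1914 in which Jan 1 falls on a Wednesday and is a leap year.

1936

Jan 1 advances by 2 weekdays after a leap year and by 1 after a common year.
1914: Jan 1 is Thursday.
1915: Friday
1916: Saturday (leap)
1917: Monday
1918: Tuesday
1919: Wednesday
1920: Thursday (leap)
1921: Saturday
1922: Sunday
1923: Monday
1924: Tuesday (leap)
1925: Thursday
1926: Friday
1927: Saturday
1928: Sunday (leap)
1929: Tuesday
1930: Wednesday
1931: Thursday
1932: Friday (leap)
1933: Sunday
1934: Monday
1935: Tuesday
1936: Wednesday (leap)
1936 begins on a Wednesday and is a leap year.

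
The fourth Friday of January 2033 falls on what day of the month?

28

January 1, 2033 is a Saturday, so the first Friday is the 7th.
The fourth Friday is 7 + 21 = 28.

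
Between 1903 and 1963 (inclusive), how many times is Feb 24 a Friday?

9

Track Feb 24's weekday year by year (advancing +1, or +2 across a Feb 29):
  1903: Tue  1904: Wed (+1)  1905: Fri (+2) ✓  1906: Sat (+1)  1907: Sun (+1)
  1908: Mon (+1)  1909: Wed (+2)  1910: Thu (+1)  1911: Fri (+1) ✓  1912: Sat (+1)
  1913: Mon (+2)  1914: Tue (+1)  1915: Wed (+1)  1916: Thu (+1)  … (33 more years) …
  1950: Fri (+1) ✓  1951: Sat (+1)  1952: Sun (+1)  1953: Tue (+2)  1954: Wed (+1)
  1955: Thu (+1)  1956: Fri (+1) ✓  1957: Sun (+2)  1958: Mon (+1)  1959: Tue (+1)
  1960: Wed (+1)  1961: Fri (+2) ✓  1962: Sat (+1)  1963: Sun (+1)
Friday years: 1905, 1911, 1922, 1928, 1933, 1939, 1950, 1956, 1961 — 9 in total.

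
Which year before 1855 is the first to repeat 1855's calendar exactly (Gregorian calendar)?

1849

Two years share a calendar iff Jan 1 falls on the same weekday and both are leap or both are common. 1855: Jan 1 is Monday, common year.
1854: Jan 1 Sunday, common
1853: Jan 1 Saturday, common
1852: Jan 1 Thursday, leap
1851: Jan 1 Wednesday, common
1850: Jan 1 Tuesday, common
1849: Jan 1 Monday, common
1849 matches on both conditions.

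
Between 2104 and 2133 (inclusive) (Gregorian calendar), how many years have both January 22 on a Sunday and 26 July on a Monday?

Check each year's weekday for January 22 and 26 July:
  2104: Tue/Sat  2105: Thu/Sun  2106: Fri/Mon  2107: Sat/Tue  2108: Sun/Thu  2109: Tue/Fri  2110: Wed/Sat  2111: Thu/Sun  2112: Fri/Tue  2113: Sun/Wed  2114: Mon/Thu  2115: Tue/Fri  2116: Wed/Sun  2117: Fri/Mon  2118: Sat/Tue  2119: Sun/Wed  2120: Mon/Fri  2121: Wed/Sat  2122: Thu/Sun  2123: Fri/Mon  2124: Sat/Wed  2125: Mon/Thu  2126: Tue/Fri  2127: Wed/Sat  2128: Thu/Mon  2129: Sat/Tue  2130: Sun/Wed  2131: Mon/Thu  2132: Tue/Sat  2133: Thu/Sun
Both conditions hold in: no year — 0.

0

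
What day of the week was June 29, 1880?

January 1, 1880 is a Thursday.
June 29 is day 181 of the year, i.e. 180 days after Jan 1.
180 mod 7 = 5, so advance 5 weekdays from Thursday: Tuesday.

Tuesday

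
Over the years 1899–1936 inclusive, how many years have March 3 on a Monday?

5

Track March 3's weekday year by year (advancing +1, or +2 across a Feb 29):
  1899: Fri  1900: Sat (+1)  1901: Sun (+1)  1902: Mon (+1) ✓  1903: Tue (+1)
  1904: Thu (+2)  1905: Fri (+1)  1906: Sat (+1)  1907: Sun (+1)  1908: Tue (+2)
  1909: Wed (+1)  1910: Thu (+1)  1911: Fri (+1)  1912: Sun (+2)  … (10 more years) …
  1923: Sat (+1)  1924: Mon (+2) ✓  1925: Tue (+1)  1926: Wed (+1)  1927: Thu (+1)
  1928: Sat (+2)  1929: Sun (+1)  1930: Mon (+1) ✓  1931: Tue (+1)  1932: Thu (+2)
  1933: Fri (+1)  1934: Sat (+1)  1935: Sun (+1)  1936: Tue (+2)
Monday years: 1902, 1913, 1919, 1924, 1930 — 5 in total.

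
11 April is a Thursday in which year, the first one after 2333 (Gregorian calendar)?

From one year to the next, a fixed date's weekday advances by 1, or by 2 when a Feb 29 lies between the two dates.
2333: April 11 is Tuesday.
2334: Wednesday (+1)
2335: Thursday (+1)
11 April falls on a Thursday in 2335.

2335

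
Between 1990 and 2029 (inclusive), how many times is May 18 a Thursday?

6

Track May 18's weekday year by year (advancing +1, or +2 across a Feb 29):
  1990: Fri  1991: Sat (+1)  1992: Mon (+2)  1993: Tue (+1)  1994: Wed (+1)
  1995: Thu (+1) ✓  1996: Sat (+2)  1997: Sun (+1)  1998: Mon (+1)  1999: Tue (+1)
  2000: Thu (+2) ✓  2001: Fri (+1)  2002: Sat (+1)  2003: Sun (+1)  … (12 more years) …
  2016: Wed (+2)  2017: Thu (+1) ✓  2018: Fri (+1)  2019: Sat (+1)  2020: Mon (+2)
  2021: Tue (+1)  2022: Wed (+1)  2023: Thu (+1) ✓  2024: Sat (+2)  2025: Sun (+1)
  2026: Mon (+1)  2027: Tue (+1)  2028: Thu (+2) ✓  2029: Fri (+1)
Thursday years: 1995, 2000, 2006, 2017, 2023, 2028 — 6 in total.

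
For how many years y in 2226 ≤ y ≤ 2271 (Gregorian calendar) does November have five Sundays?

13

November has 30 days; it has five Sundays when Sunday falls among the first (month-length − 28) days — i.e. when November 1 is one of Sunday/Saturday.
November 1 by year: 2226:Wed 2227:Thu 2228:Sat✓ 2229:Sun✓ 2230:Mon 2231:Tue 2232:Thu 2233:Fri 2234:Sat✓ 2235:Sun✓ 2236:Tue 2237:Wed 2238:Thu 2239:Fri 2240:Sun✓ …(16 more)… 2257:Sun✓ 2258:Mon 2259:Tue 2260:Thu 2261:Fri 2262:Sat✓ 2263:Sun✓ 2264:Tue 2265:Wed 2266:Thu 2267:Fri 2268:Sun✓ 2269:Mon 2270:Tue 2271:Wed
Years with five Sundays: 2228, 2229, 2234, 2235, 2240, 2245, 2246, 2251, 2256, 2257, 2262, 2263, 2268 → 13.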